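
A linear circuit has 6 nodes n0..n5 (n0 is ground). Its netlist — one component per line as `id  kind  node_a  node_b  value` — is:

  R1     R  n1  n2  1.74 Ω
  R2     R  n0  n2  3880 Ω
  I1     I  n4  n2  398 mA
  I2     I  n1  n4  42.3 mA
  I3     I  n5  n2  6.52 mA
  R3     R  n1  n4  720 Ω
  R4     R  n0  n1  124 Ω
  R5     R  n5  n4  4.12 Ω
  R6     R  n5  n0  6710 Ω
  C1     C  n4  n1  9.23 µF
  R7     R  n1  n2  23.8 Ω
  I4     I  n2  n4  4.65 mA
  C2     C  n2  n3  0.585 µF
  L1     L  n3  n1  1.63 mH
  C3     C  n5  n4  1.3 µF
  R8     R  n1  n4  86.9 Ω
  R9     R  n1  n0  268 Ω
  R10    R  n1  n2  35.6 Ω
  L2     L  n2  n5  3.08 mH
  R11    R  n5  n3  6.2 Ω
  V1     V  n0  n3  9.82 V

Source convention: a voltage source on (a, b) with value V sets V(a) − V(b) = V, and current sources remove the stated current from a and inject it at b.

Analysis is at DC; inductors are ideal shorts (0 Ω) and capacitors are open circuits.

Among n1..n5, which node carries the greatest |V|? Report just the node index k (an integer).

4

Element admittances at DC:
  Y(R1) = 0.5747 S between n1,n2
  Y(R2) = 0.0002577 S between n0,n2
  I1: injects 0.398 A into n2 (from n4)
  I2: injects 0.0423 A into n4 (from n1)
  I3: injects 0.00652 A into n2 (from n5)
  Y(R3) = 0.001389 S between n1,n4
  Y(R4) = 0.008065 S between n0,n1
  Y(R5) = 0.2427 S between n5,n4
  Y(R6) = 0.0001490 S between n5,n0
  Y(C1) = 0.000 S between n4,n1
  Y(R7) = 0.04202 S between n1,n2
  I4: injects 0.00465 A into n4 (from n2)
  Y(C2) = 0.000 S between n2,n3
  L1: short n3↔n1 (DC inductor)
  Y(C3) = 0.000 S between n5,n4
  Y(R8) = 0.01151 S between n1,n4
  Y(R9) = 0.003731 S between n1,n0
  Y(R10) = 0.02809 S between n1,n2
  L2: short n2↔n5 (DC inductor)
  Y(R11) = 0.1613 S between n5,n3
  V1: constraint V(n0)−V(n3) = 9.82
Assemble and solve the 8×8 MNA system:
  V(n1)=-9.820  V(n2)=-9.742  V(n3)=-9.820  V(n4)=-11.12  V(n5)=-9.742
  i(L1)=-0.1072  i(L2)=0.3520  i(V1)=-0.1198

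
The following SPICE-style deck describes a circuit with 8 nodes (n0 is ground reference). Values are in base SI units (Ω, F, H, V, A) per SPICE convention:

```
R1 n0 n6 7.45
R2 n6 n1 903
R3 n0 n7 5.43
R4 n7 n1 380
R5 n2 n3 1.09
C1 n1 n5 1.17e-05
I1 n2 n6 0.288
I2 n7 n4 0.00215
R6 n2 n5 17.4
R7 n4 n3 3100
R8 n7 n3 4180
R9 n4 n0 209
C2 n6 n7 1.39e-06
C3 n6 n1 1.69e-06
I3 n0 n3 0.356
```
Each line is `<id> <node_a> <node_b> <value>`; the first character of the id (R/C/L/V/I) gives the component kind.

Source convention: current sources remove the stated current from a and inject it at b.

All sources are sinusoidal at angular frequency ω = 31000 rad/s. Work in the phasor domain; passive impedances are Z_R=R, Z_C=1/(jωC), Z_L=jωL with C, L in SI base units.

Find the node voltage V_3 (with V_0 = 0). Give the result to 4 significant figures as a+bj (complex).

Element admittances at ω=31000 rad/s:
  Y(R1) = 0.1342+0.000j S between n0,n6
  Y(R2) = 0.001107+0.000j S between n6,n1
  Y(R3) = 0.1842+0.000j S between n0,n7
  Y(R4) = 0.002632+0.000j S between n7,n1
  Y(R5) = 0.9174+0.000j S between n2,n3
  Y(C1) = 0.000+0.3627j S between n1,n5
  I1: injects 0.288 A into n6 (from n2)
  I2: injects 0.00215 A into n4 (from n7)
  Y(R6) = 0.05747+0.000j S between n2,n5
  Y(R7) = 0.0003226+0.000j S between n4,n3
  Y(R8) = 0.0002392+0.000j S between n7,n3
  Y(R9) = 0.004785+0.000j S between n4,n0
  Y(C2) = 0.000+0.04309j S between n6,n7
  Y(C3) = 0.000+0.05239j S between n6,n1
  I3: injects 0.356 A into n3 (from n0)
Assemble and solve the 7×7 MNA system:
  V(n1)=2.421-1.741j  V(n2)=3.574-1.903j  V(n3)=3.960-1.902j  V(n4)=0.6711-0.1201j  V(n5)=2.424-1.923j  V(n6)=2.266-0.5916j  V(n7)=0.2640+0.4343j

3.960-1.902j V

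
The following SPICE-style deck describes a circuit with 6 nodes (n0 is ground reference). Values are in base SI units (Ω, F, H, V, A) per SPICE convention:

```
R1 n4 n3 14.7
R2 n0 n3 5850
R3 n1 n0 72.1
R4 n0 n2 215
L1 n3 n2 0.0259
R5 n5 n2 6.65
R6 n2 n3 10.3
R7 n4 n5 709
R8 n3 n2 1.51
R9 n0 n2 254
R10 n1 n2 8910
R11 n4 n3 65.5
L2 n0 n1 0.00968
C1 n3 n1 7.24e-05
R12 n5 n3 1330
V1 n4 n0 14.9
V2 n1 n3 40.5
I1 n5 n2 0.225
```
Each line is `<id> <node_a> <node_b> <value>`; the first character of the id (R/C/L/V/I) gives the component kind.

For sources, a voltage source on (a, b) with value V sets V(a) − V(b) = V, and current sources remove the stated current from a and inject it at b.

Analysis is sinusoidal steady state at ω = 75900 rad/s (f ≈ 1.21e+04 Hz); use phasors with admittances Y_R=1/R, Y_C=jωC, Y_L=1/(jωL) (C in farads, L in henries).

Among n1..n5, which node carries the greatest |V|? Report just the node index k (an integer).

Apply KCL at each of the 5 non-ground nodes and solve the resulting linear system.
Node n1: branches {R3, R10, L2, C1, V2} → V_1 = 47.04+0.5973j
Node n2: branches {R4, L1, R5, R6, R8, R9, R10, I1} → V_2 = 6.493+0.5895j
Node n3: branches {R1, R2, L1, R6, R8, R11, C1, R12, V2} → V_3 = 6.541+0.5973j
Node n4: branches {R1, R7, R11, V1} → V_4 = 14.90+0.000j
Node n5: branches {R5, R7, R12, I1} → V_5 = 5.096+0.5841j
Source currents: i(V1)=-0.7101+0.05058j, i(V2)=-0.6578-222.5j

1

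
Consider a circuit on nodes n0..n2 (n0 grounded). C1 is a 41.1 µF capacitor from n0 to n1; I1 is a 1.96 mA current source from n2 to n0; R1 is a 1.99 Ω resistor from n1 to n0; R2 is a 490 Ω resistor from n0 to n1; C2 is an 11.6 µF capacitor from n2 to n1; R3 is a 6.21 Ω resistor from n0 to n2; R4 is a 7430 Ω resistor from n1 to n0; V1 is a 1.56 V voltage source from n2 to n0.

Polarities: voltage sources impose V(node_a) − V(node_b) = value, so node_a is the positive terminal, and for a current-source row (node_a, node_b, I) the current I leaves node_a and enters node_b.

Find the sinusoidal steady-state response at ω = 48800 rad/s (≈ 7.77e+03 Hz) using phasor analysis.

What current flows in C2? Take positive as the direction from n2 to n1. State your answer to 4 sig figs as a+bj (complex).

0.03673+0.6959j A

MNA unknowns: 2 node voltages V₁..V_2 plus 1 source current (V1)
C1: Y=0.000+2.006j on G[0,1]
I1: z[2]−=0.00196, z[0]+=0.00196
R1: Y=0.5025+0.000j on G[1,0]
R2: Y=0.002041+0.000j on G[0,1]
C2: Y=0.000+0.5661j on G[2,1]
R3: Y=0.1610+0.000j on G[0,2]
R4: Y=0.0001346+0.000j on G[1,0]
V1: row V2−V0=1.56, i_V1 at 2,0
solve → V1=0.3306+0.06489j, V2=1.560+0.000j
aux → i_V1=-0.2899-0.6959j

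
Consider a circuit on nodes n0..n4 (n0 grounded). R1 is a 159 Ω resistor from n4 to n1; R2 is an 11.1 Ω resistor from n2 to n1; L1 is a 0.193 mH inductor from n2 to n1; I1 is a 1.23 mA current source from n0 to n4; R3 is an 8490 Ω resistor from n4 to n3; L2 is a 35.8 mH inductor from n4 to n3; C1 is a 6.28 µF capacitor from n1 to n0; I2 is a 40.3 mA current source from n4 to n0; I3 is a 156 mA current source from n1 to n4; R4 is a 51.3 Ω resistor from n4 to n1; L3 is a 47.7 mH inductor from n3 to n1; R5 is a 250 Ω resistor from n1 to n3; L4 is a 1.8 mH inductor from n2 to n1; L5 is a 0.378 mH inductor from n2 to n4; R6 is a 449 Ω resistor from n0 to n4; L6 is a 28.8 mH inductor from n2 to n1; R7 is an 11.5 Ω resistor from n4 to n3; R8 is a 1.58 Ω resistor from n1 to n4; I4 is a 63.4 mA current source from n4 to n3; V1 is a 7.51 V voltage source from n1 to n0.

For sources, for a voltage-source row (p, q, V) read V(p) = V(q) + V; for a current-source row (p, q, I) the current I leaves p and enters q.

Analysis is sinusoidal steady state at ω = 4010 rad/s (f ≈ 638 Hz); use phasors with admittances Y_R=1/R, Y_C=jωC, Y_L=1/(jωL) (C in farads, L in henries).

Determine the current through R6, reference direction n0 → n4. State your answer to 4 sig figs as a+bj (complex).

MNA unknowns: 4 node voltages V₁..V_4 plus 1 source current (V1)
R1: Y=0.006289+0.000j on G[4,1]
R2: Y=0.09009+0.000j on G[2,1]
L1: Y=0.000-1.292j on G[2,1]
I1: z[0]−=0.00123, z[4]+=0.00123
R3: Y=0.0001178+0.000j on G[4,3]
L2: Y=0.000-0.006966j on G[4,3]
C1: Y=0.000+0.02518j on G[1,0]
I2: z[4]−=0.0403, z[0]+=0.0403
I3: z[1]−=0.156, z[4]+=0.156
R4: Y=0.01949+0.000j on G[4,1]
L3: Y=0.000-0.005228j on G[3,1]
R5: Y=0.004000+0.000j on G[1,3]
L4: Y=0.000-0.1385j on G[2,1]
L5: Y=0.000-0.6597j on G[2,4]
R6: Y=0.002227+0.000j on G[0,4]
L6: Y=0.000-0.008659j on G[2,1]
R7: Y=0.08696+0.000j on G[4,3]
R8: Y=0.6329+0.000j on G[1,4]
I4: z[4]−=0.0634, z[3]+=0.0634
V1: row V1−V0=7.51, i_V1 at 1,0
solve → V1=7.510+0.000j, V2=7.541+0.02071j, V3=8.282+0.1630j, V4=7.606+0.07015j
aux → i_V1=-0.05601-0.1893j

-0.01694-0.0001562j A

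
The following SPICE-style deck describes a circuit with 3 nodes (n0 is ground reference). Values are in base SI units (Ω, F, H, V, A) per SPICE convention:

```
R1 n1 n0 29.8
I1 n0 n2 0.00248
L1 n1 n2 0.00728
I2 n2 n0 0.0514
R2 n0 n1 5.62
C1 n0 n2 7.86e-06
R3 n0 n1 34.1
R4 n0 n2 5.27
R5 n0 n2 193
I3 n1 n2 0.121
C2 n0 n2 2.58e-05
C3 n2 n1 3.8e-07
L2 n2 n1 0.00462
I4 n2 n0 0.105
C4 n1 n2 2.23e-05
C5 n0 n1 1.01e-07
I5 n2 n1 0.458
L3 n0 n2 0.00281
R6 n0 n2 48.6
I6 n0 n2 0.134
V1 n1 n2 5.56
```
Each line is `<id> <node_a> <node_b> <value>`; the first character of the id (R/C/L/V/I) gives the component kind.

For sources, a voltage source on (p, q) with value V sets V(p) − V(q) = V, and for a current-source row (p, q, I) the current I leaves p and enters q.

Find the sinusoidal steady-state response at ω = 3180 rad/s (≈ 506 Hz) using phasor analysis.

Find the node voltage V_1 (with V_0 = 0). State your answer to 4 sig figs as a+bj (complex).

Apply KCL at each of the 2 non-ground nodes and solve the resulting linear system.
Node n1: branches {R1, L1, R2, R3, I3, C3, L2, C4, C5, I5, V1} → V_1 = 2.583-0.03360j
Node n2: branches {I1, L1, I2, C1, R4, R5, I3, C2, C3, L2, I4, C4, I5, L3, R6, I6, V1} → V_2 = -2.977-0.03360j
Source currents: i(V1)=-0.2849+0.2249j

2.583-0.03360j V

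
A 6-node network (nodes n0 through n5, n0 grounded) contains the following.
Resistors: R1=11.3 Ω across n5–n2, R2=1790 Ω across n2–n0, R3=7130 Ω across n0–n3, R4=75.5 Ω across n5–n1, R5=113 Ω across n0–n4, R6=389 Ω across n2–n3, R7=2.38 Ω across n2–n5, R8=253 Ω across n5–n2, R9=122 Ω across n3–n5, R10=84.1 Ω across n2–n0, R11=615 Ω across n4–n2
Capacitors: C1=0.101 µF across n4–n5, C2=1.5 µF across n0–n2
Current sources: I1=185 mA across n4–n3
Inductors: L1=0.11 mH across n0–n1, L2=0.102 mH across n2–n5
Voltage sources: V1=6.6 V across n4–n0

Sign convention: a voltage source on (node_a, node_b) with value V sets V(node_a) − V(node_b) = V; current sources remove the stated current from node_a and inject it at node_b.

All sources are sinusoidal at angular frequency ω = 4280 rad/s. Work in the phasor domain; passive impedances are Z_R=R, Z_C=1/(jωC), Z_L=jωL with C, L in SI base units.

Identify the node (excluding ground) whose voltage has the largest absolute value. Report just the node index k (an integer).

Apply KCL at each of the 5 non-ground nodes and solve the resulting linear system.
Node n1: branches {R4, L1} → V_1 = 0.009780+0.04146j
Node n2: branches {R1, R2, R6, R7, R8, L2, R10, R11, C2} → V_2 = 6.662-1.549j
Node n3: branches {R3, I1, R6, R9} → V_3 = 23.53-1.513j
Node n4: branches {C1, I1, R5, R11, V1} → V_4 = 6.600+0.000j
Node n5: branches {R1, C1, R4, R7, R8, L2, R9} → V_5 = 6.658-1.527j
Source currents: i(V1)=-0.2426-0.002494j

3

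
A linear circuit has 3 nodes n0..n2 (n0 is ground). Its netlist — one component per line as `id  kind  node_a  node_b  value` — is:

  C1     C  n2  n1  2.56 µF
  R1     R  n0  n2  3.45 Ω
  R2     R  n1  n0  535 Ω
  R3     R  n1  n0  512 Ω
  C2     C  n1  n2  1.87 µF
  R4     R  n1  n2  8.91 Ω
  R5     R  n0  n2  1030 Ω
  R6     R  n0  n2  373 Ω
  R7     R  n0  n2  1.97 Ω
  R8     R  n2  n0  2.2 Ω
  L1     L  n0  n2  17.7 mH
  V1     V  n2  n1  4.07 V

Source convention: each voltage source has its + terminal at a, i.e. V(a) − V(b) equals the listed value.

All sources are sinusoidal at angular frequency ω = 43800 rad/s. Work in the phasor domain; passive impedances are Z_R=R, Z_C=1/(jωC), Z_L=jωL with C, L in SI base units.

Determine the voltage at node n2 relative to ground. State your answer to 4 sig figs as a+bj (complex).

0.01235+1.265e-05j V

Apply KCL at each of the 2 non-ground nodes and solve the resulting linear system.
Node n1: branches {C1, R2, R3, C2, R4, V1} → V_1 = -4.058+1.265e-05j
Node n2: branches {C1, R1, C2, R4, R5, R6, R7, R8, L1, V1} → V_2 = 0.01235+1.265e-05j
Source currents: i(V1)=-0.4723-0.7897j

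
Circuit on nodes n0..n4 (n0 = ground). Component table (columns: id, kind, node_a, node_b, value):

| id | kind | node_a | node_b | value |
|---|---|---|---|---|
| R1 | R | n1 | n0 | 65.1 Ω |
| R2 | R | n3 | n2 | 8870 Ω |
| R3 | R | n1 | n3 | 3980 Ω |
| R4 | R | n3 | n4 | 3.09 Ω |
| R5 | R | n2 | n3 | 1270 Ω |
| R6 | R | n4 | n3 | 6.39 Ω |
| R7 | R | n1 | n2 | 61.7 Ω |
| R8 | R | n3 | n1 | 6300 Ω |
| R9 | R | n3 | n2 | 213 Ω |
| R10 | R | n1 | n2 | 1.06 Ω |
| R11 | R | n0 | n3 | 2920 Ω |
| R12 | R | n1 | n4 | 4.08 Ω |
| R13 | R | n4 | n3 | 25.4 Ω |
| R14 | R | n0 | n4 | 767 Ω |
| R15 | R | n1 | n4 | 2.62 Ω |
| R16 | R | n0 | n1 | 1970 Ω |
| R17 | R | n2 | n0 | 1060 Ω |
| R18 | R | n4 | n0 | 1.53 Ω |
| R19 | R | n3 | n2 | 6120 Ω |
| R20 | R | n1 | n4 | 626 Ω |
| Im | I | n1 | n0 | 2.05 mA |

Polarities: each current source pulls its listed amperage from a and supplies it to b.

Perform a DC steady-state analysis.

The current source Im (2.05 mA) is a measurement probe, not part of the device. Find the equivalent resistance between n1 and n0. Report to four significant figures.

R_eq = 2.949 Ω

MNA unknowns: 4 node voltages V₁..V_4
R1: Y=0.01536 on G[1,0]
R2: Y=0.0001127 on G[3,2]
R3: Y=0.0002513 on G[1,3]
R4: Y=0.3236 on G[3,4]
R5: Y=0.0007874 on G[2,3]
R6: Y=0.1565 on G[4,3]
R7: Y=0.01621 on G[1,2]
R8: Y=0.0001587 on G[3,1]
R9: Y=0.004695 on G[3,2]
R10: Y=0.9434 on G[1,2]
R11: Y=0.0003425 on G[0,3]
R12: Y=0.2451 on G[1,4]
R13: Y=0.03937 on G[4,3]
R14: Y=0.001304 on G[0,4]
R15: Y=0.3817 on G[1,4]
R16: Y=0.0005076 on G[0,1]
R17: Y=0.0009434 on G[2,0]
R18: Y=0.6536 on G[4,0]
R19: Y=0.0001634 on G[3,2]
R20: Y=0.001597 on G[1,4]
Im: z[1]−=0.00205, z[0]+=0.00205
solve → V1=-0.006045, V2=-0.006021, V3=-0.003007, V4=-0.002974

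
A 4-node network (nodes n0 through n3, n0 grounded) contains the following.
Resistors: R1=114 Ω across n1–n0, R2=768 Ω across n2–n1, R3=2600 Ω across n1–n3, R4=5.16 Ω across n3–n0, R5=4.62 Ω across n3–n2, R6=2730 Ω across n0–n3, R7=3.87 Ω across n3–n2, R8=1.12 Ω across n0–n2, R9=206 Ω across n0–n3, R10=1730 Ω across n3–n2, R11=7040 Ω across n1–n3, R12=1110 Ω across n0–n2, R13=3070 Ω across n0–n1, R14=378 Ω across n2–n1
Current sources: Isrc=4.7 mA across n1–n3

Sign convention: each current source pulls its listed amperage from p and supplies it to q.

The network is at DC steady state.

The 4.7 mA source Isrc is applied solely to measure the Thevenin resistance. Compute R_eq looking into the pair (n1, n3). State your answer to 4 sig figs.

R_eq = 75.19 Ω

MNA unknowns: 3 node voltages V₁..V_3
R1: Y=0.008772 on G[1,0]
R2: Y=0.001302 on G[2,1]
R3: Y=0.0003846 on G[1,3]
R4: Y=0.1938 on G[3,0]
R5: Y=0.2165 on G[3,2]
R6: Y=0.0003663 on G[0,3]
R7: Y=0.2584 on G[3,2]
R8: Y=0.8929 on G[0,2]
R9: Y=0.004854 on G[0,3]
R10: Y=0.0005780 on G[3,2]
R11: Y=0.0001420 on G[1,3]
R12: Y=0.0009009 on G[0,2]
R13: Y=0.0003257 on G[0,1]
R14: Y=0.002646 on G[2,1]
Isrc: z[1]−=0.0047, z[3]+=0.0047
solve → V1=-0.3455, V2=0.001752, V3=0.007927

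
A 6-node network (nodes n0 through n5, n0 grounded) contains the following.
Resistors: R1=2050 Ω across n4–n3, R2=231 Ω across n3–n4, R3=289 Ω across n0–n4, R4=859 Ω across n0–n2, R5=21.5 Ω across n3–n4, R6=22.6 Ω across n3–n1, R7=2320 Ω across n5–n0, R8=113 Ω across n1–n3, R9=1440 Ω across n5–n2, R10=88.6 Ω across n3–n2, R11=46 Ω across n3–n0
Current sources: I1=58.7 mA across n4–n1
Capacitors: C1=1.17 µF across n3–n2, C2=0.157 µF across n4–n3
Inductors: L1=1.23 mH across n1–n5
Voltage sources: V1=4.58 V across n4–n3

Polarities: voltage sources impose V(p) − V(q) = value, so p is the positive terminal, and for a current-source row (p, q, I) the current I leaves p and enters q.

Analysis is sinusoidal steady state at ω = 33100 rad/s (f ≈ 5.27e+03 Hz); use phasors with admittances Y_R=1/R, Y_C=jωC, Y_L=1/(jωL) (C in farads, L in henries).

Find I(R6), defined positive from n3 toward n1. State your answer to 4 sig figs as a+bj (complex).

MNA unknowns: 5 node voltages V₁..V_5 plus 1 source current (V1)
R1: Y=0.0004878+0.000j on G[4,3]
R2: Y=0.004329+0.000j on G[3,4]
I1: z[4]−=0.0587, z[1]+=0.0587
C1: Y=0.000+0.03873j on G[3,2]
C2: Y=0.000+0.005197j on G[4,3]
L1: Y=0.000-0.02456j on G[1,5]
R3: Y=0.003460+0.000j on G[0,4]
R4: Y=0.001164+0.000j on G[0,2]
R5: Y=0.04651+0.000j on G[3,4]
R6: Y=0.04425+0.000j on G[3,1]
R7: Y=0.0004310+0.000j on G[5,0]
R8: Y=0.008850+0.000j on G[1,3]
R9: Y=0.0006944+0.000j on G[5,2]
R10: Y=0.01129+0.000j on G[3,2]
R11: Y=0.02174+0.000j on G[3,0]
V1: row V4−V3=4.58, i_V1 at 4,3
solve → V1=0.4782+0.002453j, V2=-0.5986-0.03203j, V3=-0.6094+0.002101j, V4=3.971+0.002101j, V5=0.4774-0.03635j
aux → i_V1=-0.3075-0.02381j

-0.04812-1.555e-05j A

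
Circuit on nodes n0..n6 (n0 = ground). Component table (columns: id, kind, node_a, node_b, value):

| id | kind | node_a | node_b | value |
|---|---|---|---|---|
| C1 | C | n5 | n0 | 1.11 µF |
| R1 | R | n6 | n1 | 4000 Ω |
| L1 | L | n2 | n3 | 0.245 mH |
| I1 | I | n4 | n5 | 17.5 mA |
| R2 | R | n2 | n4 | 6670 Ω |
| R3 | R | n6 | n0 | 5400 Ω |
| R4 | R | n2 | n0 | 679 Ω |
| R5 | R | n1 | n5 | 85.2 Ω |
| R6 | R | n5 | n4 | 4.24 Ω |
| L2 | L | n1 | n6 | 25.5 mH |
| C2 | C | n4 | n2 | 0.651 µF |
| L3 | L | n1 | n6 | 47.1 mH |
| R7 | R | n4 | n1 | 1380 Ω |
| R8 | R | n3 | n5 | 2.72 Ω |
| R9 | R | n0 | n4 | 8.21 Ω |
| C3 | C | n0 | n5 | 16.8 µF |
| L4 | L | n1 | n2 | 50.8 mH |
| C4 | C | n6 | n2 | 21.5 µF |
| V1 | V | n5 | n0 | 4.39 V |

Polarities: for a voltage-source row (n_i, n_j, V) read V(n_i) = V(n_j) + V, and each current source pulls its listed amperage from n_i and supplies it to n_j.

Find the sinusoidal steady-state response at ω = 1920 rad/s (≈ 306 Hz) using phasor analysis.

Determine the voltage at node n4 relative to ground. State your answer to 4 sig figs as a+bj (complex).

Element admittances at ω=1920 rad/s:
  Y(C1) = 0.000+0.002131j S between n5,n0
  Y(R1) = 0.0002500+0.000j S between n6,n1
  Y(L1) = 0.000-2.126j S between n2,n3
  I1: injects 0.0175 A into n5 (from n4)
  Y(R2) = 0.0001499+0.000j S between n2,n4
  Y(R3) = 0.0001852+0.000j S between n6,n0
  Y(R4) = 0.001473+0.000j S between n2,n0
  Y(R5) = 0.01174+0.000j S between n1,n5
  Y(R6) = 0.2358+0.000j S between n5,n4
  Y(L2) = 0.000-0.02042j S between n1,n6
  Y(C2) = 0.000+0.001250j S between n4,n2
  Y(L3) = 0.000-0.01106j S between n1,n6
  Y(R7) = 0.0007246+0.000j S between n4,n1
  Y(R8) = 0.3676+0.000j S between n3,n5
  Y(R9) = 0.1218+0.000j S between n0,n4
  Y(C3) = 0.000+0.03226j S between n0,n5
  Y(L4) = 0.000-0.01025j S between n1,n2
  Y(C4) = 0.000+0.04128j S between n6,n2
  V1: constraint V(n5)−V(n0) = 4.39
Assemble and solve the 7×7 MNA system:
  V(n1)=4.368+0.003125j  V(n2)=4.368-0.009152j  V(n3)=4.367-0.005233j  V(n4)=2.850+0.005296j  V(n5)=4.390+0.000j  V(n6)=4.367+0.03392j
  i(V1)=-0.3544-0.1516j

2.850+0.005296j V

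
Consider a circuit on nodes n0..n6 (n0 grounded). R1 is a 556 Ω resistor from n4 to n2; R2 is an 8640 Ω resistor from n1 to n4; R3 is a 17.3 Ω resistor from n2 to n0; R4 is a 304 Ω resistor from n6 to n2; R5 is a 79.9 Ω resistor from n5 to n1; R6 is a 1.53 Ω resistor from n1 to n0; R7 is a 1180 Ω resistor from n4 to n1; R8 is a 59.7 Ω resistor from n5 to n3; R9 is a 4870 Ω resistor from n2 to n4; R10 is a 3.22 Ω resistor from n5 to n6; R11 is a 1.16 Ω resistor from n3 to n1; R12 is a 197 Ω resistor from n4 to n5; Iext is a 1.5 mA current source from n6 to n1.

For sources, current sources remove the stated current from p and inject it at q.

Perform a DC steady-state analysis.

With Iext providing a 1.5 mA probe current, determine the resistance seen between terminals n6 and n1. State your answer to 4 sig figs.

Apply KCL at each of the 6 non-ground nodes and solve the resulting linear system.
Node n1: branches {R2, R5, R6, R7, R11, Iext} → V_1 = 0.0003016
Node n2: branches {R1, R3, R4, R9} → V_2 = -0.003411
Node n3: branches {R8, R11} → V_3 = -0.0005380
Node n4: branches {R1, R2, R7, R9, R12} → V_4 = -0.02843
Node n5: branches {R5, R8, R10, R12} → V_5 = -0.04375
Node n6: branches {R4, R10, Iext} → V_6 = -0.04811

R_eq = 32.27 Ω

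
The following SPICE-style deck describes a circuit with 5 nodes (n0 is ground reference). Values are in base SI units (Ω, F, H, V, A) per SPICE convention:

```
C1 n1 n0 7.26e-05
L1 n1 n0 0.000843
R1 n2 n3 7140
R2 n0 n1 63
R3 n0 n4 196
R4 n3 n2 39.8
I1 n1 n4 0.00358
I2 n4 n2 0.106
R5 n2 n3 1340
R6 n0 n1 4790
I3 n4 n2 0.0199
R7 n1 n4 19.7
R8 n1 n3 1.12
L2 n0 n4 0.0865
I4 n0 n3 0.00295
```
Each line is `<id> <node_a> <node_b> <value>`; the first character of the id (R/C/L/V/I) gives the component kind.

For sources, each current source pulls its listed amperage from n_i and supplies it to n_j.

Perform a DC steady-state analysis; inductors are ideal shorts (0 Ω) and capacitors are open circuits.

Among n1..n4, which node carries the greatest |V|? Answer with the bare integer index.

MNA unknowns: 4 node voltages V₁..V_4 plus 2 source currents (L1, L2)
C1: Y=0.000 on G[1,0]
L1: row V1−V0=0, i_L1 at 1,0
R1: Y=0.0001401 on G[2,3]
R2: Y=0.01587 on G[0,1]
R3: Y=0.005102 on G[0,4]
R4: Y=0.02513 on G[3,2]
I1: z[1]−=0.00358, z[4]+=0.00358
I2: z[4]−=0.106, z[2]+=0.106
R5: Y=0.0007463 on G[2,3]
R6: Y=0.0002088 on G[0,1]
I3: z[4]−=0.0199, z[2]+=0.0199
R7: Y=0.05076 on G[1,4]
R8: Y=0.8929 on G[1,3]
L2: row V0−V4=0, i_L2 at 0,4
I4: z[0]−=0.00295, z[3]+=0.00295
solve → V1=0.000, V2=4.984, V3=0.1443, V4=0.000
aux → i_L1=0.1253, i_L2=0.1223

2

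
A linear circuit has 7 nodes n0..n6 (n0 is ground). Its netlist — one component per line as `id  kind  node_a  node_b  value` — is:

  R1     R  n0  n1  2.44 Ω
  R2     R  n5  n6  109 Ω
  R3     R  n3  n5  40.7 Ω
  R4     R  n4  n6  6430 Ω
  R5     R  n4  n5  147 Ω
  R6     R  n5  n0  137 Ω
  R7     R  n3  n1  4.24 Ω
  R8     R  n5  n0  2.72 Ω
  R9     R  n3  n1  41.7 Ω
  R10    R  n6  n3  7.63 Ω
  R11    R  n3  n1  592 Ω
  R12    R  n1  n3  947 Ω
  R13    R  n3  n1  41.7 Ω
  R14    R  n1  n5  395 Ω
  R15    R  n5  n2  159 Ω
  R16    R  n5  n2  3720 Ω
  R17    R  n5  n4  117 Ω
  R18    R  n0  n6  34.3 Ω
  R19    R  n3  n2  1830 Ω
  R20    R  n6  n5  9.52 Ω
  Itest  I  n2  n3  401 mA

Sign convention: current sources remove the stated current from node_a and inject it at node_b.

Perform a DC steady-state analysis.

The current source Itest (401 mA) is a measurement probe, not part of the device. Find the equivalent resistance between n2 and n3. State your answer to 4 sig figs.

R_eq = 144.9 Ω

Apply KCL at each of the 6 non-ground nodes and solve the resulting linear system.
Node n1: branches {R1, R7, R9, R11, R12, R13, R14} → V_1 = 0.5031
Node n2: branches {R15, R16, R19, Itest} → V_2 = -56.88
Node n3: branches {R3, R7, R9, R10, R11, R12, R13, R19, Itest} → V_3 = 1.232
Node n4: branches {R4, R5, R17} → V_4 = -0.5676
Node n5: branches {R2, R3, R5, R6, R8, R14, R15, R16, R17, R20} → V_5 = -0.5769
Node n6: branches {R2, R4, R10, R18, R20} → V_6 = 0.3478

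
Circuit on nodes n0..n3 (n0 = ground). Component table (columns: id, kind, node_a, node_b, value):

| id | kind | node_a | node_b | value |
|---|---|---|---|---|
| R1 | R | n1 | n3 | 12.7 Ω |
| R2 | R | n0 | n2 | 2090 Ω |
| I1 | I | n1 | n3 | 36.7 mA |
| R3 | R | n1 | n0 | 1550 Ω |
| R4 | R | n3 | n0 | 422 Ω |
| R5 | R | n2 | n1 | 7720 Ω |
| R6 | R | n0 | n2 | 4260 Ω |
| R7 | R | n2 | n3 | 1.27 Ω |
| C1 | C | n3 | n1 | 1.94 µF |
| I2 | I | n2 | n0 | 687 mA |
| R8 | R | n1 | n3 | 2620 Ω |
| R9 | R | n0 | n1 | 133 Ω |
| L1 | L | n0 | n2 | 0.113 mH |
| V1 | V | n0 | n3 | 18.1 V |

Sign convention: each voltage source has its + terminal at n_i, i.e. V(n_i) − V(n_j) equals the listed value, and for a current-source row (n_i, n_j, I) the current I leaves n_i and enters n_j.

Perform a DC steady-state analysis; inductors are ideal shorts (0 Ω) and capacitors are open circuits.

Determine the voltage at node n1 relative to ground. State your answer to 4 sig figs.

Element admittances at DC:
  Y(R1) = 0.07874 S between n1,n3
  Y(R2) = 0.0004785 S between n0,n2
  I1: injects 0.0367 A into n3 (from n1)
  Y(R3) = 0.0006452 S between n1,n0
  Y(R4) = 0.002370 S between n3,n0
  Y(R5) = 0.0001295 S between n2,n1
  Y(R6) = 0.0002347 S between n0,n2
  Y(R7) = 0.7874 S between n2,n3
  Y(C1) = 0.000 S between n3,n1
  I2: injects 0.687 A into n0 (from n2)
  Y(R8) = 0.0003817 S between n1,n3
  Y(R9) = 0.007519 S between n0,n1
  L1: short n0↔n2 (DC inductor)
  V1: constraint V(n0)−V(n3) = 18.1
Assemble and solve the 5×5 MNA system:
  V(n1)=-16.80  V(n2)=0.000  V(n3)=-18.10
  i(L1)=14.94  i(V1)=-14.43

-16.80 V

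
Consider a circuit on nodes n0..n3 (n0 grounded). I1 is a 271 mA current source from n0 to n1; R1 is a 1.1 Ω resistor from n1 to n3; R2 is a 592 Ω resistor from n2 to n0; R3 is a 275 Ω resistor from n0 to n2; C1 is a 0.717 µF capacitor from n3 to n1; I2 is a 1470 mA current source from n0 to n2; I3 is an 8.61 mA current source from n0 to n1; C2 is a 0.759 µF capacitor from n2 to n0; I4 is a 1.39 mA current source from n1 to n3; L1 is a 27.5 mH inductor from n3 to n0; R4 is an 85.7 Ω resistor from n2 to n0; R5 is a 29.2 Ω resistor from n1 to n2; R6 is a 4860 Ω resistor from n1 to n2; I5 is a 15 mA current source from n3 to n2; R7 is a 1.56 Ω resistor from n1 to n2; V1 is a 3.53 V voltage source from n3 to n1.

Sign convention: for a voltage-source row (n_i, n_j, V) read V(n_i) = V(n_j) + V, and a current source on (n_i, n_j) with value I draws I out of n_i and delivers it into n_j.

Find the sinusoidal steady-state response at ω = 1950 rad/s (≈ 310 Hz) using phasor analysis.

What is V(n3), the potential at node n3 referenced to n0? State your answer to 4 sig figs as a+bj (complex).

Apply KCL at each of the 3 non-ground nodes and solve the resulting linear system.
Node n1: branches {I1, R1, C1, I3, I4, R5, R6, R7, V1} → V_1 = 47.76+53.44j
Node n2: branches {R2, R3, I2, C2, R4, R5, R6, I5, R7} → V_2 = 48.84+52.03j
Node n3: branches {R1, C1, I4, L1, I5, V1} → V_3 = 51.29+53.44j
Source currents: i(V1)=-4.219+0.9515j

51.29+53.44j V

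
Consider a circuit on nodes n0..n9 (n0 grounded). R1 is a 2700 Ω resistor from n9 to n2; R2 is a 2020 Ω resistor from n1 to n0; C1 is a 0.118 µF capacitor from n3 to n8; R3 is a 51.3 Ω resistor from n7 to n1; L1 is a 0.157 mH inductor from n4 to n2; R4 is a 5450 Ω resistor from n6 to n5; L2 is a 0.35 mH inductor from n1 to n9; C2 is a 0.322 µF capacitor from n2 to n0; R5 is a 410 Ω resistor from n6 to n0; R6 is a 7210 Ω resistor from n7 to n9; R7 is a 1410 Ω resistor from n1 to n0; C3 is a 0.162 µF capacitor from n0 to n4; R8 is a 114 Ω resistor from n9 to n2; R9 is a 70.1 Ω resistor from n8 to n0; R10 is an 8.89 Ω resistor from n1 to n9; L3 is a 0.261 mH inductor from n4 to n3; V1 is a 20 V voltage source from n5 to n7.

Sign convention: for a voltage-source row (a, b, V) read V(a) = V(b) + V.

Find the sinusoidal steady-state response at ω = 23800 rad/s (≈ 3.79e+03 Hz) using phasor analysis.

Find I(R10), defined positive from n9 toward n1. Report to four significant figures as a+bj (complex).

0.001234+0.001538j A

Element admittances at ω=23800 rad/s:
  Y(R1) = 0.0003704+0.000j S between n9,n2
  Y(R2) = 0.0004950+0.000j S between n1,n0
  Y(C1) = 0.000+0.002808j S between n3,n8
  Y(R3) = 0.01949+0.000j S between n7,n1
  Y(L1) = 0.000-0.2676j S between n4,n2
  Y(R4) = 0.0001835+0.000j S between n6,n5
  Y(L2) = 0.000-0.1200j S between n1,n9
  Y(C2) = 0.000+0.007664j S between n2,n0
  Y(R5) = 0.002439+0.000j S between n6,n0
  Y(R6) = 0.0001387+0.000j S between n7,n9
  Y(R7) = 0.0007092+0.000j S between n1,n0
  Y(C3) = 0.000+0.003856j S between n0,n4
  Y(R8) = 0.008772+0.000j S between n9,n2
  Y(R9) = 0.01427+0.000j S between n8,n0
  Y(R10) = 0.1125+0.000j S between n1,n9
  Y(L3) = 0.000-0.1610j S between n4,n3
  V1: constraint V(n5)−V(n7) = 20
Assemble and solve the 10×10 MNA system:
  V(n1)=-0.3517+0.1620j  V(n2)=-0.02344+0.2000j  V(n3)=-0.02330+0.2087j  V(n4)=-0.02360+0.2051j  V(n5)=19.48+0.1607j  V(n6)=1.363+0.01124j  V(n7)=-0.5209+0.1607j  V(n8)=-0.04043+0.003371j  V(n9)=-0.3407+0.1757j
  i(V1)=-0.003324-2.743e-05j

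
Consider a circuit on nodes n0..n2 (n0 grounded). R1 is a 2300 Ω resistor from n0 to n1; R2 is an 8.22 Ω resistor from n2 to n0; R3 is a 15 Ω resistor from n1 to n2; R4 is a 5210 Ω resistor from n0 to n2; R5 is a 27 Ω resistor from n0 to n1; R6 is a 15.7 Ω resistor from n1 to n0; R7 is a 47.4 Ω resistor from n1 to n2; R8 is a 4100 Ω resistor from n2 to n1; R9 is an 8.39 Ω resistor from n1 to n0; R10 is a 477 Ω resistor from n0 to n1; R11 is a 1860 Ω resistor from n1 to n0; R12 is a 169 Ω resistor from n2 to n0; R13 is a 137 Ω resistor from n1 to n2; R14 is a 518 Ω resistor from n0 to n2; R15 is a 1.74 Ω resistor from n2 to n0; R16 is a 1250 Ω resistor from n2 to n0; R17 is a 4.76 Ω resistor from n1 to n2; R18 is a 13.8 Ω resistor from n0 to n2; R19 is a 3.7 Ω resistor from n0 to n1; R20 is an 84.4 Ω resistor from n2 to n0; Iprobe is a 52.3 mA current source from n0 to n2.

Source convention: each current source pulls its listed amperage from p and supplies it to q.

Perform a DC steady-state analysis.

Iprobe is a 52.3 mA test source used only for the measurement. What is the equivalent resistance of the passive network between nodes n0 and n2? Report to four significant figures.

MNA unknowns: 2 node voltages V₁..V_2
R1: Y=0.0004348 on G[0,1]
R2: Y=0.1217 on G[2,0]
R3: Y=0.06667 on G[1,2]
R4: Y=0.0001919 on G[0,2]
R5: Y=0.03704 on G[0,1]
R6: Y=0.06369 on G[1,0]
R7: Y=0.02110 on G[1,2]
R8: Y=0.0002439 on G[2,1]
R9: Y=0.1192 on G[1,0]
R10: Y=0.002096 on G[0,1]
R11: Y=0.0005376 on G[1,0]
R12: Y=0.005917 on G[2,0]
R13: Y=0.007299 on G[1,2]
R14: Y=0.001931 on G[0,2]
R15: Y=0.5747 on G[2,0]
R16: Y=0.0008000 on G[2,0]
R17: Y=0.2101 on G[1,2]
R18: Y=0.07246 on G[0,2]
R19: Y=0.2703 on G[0,1]
R20: Y=0.01185 on G[2,0]
Iprobe: z[0]−=0.0523, z[2]+=0.0523
solve → V1=0.02045, V2=0.05347

R_eq = 1.022 Ω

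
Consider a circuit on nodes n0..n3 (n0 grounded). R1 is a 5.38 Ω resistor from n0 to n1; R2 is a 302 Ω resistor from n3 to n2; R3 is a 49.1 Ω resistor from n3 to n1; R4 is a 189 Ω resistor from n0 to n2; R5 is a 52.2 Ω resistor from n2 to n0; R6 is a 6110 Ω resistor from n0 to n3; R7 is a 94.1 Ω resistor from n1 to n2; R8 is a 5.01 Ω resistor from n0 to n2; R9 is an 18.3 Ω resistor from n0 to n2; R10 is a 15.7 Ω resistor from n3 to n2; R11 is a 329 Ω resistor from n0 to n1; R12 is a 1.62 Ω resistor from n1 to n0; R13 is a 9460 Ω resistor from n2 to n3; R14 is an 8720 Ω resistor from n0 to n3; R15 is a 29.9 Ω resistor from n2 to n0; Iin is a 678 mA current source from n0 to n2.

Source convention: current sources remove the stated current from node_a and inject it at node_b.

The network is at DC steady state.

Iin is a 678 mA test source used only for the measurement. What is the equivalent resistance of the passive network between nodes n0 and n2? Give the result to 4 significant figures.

MNA unknowns: 3 node voltages V₁..V_3
R1: Y=0.1859 on G[0,1]
R2: Y=0.003311 on G[3,2]
R3: Y=0.02037 on G[3,1]
R4: Y=0.005291 on G[0,2]
R5: Y=0.01916 on G[2,0]
R6: Y=0.0001637 on G[0,3]
R7: Y=0.01063 on G[1,2]
R8: Y=0.1996 on G[0,2]
R9: Y=0.05464 on G[0,2]
R10: Y=0.06369 on G[3,2]
R11: Y=0.003040 on G[0,1]
R12: Y=0.6173 on G[1,0]
R13: Y=0.0001057 on G[2,3]
R14: Y=0.0001147 on G[0,3]
R15: Y=0.03344 on G[2,0]
Iin: z[0]−=0.678, z[2]+=0.678
solve → V1=0.06319, V2=2.008, V3=1.550

R_eq = 2.961 Ω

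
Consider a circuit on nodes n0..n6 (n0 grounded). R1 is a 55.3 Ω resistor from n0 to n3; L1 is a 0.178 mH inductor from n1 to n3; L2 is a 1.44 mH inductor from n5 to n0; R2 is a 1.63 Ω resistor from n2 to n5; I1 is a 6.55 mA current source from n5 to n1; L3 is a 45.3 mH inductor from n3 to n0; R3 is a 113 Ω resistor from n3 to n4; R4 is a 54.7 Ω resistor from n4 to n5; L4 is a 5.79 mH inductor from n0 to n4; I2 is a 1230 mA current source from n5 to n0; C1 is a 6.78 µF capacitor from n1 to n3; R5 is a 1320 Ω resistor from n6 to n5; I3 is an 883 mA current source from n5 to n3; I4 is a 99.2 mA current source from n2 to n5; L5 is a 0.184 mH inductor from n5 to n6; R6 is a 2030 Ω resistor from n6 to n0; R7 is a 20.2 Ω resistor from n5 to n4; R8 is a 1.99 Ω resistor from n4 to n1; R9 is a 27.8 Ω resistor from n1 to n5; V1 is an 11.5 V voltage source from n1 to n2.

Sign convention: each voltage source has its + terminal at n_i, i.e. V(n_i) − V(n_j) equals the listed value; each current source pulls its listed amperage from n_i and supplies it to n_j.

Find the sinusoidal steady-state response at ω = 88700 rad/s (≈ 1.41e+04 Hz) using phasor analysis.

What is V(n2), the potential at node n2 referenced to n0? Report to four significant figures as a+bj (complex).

-62.18-29.51j V

MNA unknowns: 6 node voltages V₁..V_6 plus 1 source current (V1)
R1: Y=0.01808+0.000j on G[0,3]
L1: Y=0.000-0.06334j on G[1,3]
L2: Y=0.000-0.007829j on G[5,0]
R2: Y=0.6135+0.000j on G[2,5]
I1: z[5]−=0.00655, z[1]+=0.00655
L3: Y=0.000-0.0002489j on G[3,0]
R3: Y=0.008850+0.000j on G[3,4]
R4: Y=0.01828+0.000j on G[4,5]
L4: Y=0.000-0.001947j on G[0,4]
I2: z[5]−=1.23, z[0]+=1.23
C1: Y=0.000+0.6014j on G[1,3]
R5: Y=0.0007576+0.000j on G[6,5]
I3: z[5]−=0.883, z[3]+=0.883
I4: z[2]−=0.0992, z[5]+=0.0992
L5: Y=0.000-0.06127j on G[5,6]
R6: Y=0.0004926+0.000j on G[6,0]
R7: Y=0.04950+0.000j on G[5,4]
R8: Y=0.5025+0.000j on G[4,1]
R9: Y=0.03597+0.000j on G[1,5]
V1: row V1−V2=11.5, i_V1 at 1,2
solve → V1=-50.68-29.51j, V2=-62.18-29.51j, V3=-49.56-32.79j, V4=-52.02-29.81j, V5=-63.09-30.20j, V6=-63.32-29.69j
aux → i_V1=0.6551+0.4278j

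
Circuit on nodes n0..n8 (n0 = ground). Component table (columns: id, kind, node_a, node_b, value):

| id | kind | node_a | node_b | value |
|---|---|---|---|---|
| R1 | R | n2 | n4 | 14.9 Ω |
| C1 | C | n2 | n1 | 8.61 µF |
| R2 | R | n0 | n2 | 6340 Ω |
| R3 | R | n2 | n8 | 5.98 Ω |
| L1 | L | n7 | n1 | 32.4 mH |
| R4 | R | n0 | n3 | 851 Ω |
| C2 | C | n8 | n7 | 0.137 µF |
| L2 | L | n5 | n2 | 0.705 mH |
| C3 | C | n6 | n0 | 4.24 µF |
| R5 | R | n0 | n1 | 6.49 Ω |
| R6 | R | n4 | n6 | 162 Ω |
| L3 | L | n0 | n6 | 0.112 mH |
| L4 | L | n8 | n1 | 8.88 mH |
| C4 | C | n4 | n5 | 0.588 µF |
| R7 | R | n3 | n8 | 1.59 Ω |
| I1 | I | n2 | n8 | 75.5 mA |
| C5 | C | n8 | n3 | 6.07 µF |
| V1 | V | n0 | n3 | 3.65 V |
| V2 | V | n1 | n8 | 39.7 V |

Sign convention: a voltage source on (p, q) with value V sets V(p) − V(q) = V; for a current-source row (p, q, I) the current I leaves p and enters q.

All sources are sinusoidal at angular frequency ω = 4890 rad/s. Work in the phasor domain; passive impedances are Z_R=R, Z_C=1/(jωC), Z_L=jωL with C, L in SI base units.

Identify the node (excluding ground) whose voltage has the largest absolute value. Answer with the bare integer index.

Element admittances at ω=4890 rad/s:
  Y(R1) = 0.06711+0.000j S between n2,n4
  Y(C1) = 0.000+0.04210j S between n2,n1
  Y(R2) = 0.0001577+0.000j S between n0,n2
  Y(R3) = 0.1672+0.000j S between n2,n8
  Y(L1) = 0.000-0.006312j S between n7,n1
  Y(R4) = 0.001175+0.000j S between n0,n3
  Y(C2) = 0.000+0.0006699j S between n8,n7
  Y(L2) = 0.000-0.2901j S between n5,n2
  Y(C3) = 0.000+0.02073j S between n6,n0
  Y(R5) = 0.1541+0.000j S between n0,n1
  Y(R6) = 0.006173+0.000j S between n4,n6
  Y(L3) = 0.000-1.826j S between n0,n6
  Y(L4) = 0.000-0.02303j S between n8,n1
  Y(C4) = 0.000+0.002875j S between n4,n5
  Y(R7) = 0.6289+0.000j S between n3,n8
  I1: injects 0.0755 A into n8 (from n2)
  Y(C5) = 0.000+0.02968j S between n8,n3
  V1: constraint V(n0)−V(n3) = 3.65
  V2: constraint V(n1)−V(n8) = 39.7
Assemble and solve the 10×10 MNA system:
  V(n1)=29.03+0.1970j  V(n2)=-8.529+9.329j  V(n3)=-3.650+0.000j  V(n4)=-7.845+8.514j  V(n5)=-8.536+9.337j  V(n6)=-0.02920-0.02673j  V(n7)=33.74+0.1970j  V(n8)=-10.67+0.1970j
  i(V1)=4.419+0.08455j  i(V2)=-4.857-0.7271j

7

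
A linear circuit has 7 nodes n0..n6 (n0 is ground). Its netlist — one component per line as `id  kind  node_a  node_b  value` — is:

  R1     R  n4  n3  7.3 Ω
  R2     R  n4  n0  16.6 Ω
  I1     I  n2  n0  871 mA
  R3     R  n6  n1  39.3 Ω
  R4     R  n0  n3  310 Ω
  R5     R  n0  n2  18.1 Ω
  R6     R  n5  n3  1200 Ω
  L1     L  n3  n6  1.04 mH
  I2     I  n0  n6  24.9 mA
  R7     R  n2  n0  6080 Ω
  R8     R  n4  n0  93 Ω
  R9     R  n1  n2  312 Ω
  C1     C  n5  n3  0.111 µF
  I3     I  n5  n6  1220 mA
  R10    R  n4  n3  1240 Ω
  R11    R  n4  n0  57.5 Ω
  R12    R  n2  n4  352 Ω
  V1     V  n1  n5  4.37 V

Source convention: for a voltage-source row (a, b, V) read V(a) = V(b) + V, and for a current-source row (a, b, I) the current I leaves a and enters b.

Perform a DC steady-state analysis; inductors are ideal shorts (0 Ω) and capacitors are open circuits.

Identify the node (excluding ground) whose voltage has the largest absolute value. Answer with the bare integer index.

MNA unknowns: 6 node voltages V₁..V_6 plus 2 source currents (L1, V1)
R1: Y=0.1370 on G[4,3]
R2: Y=0.06024 on G[4,0]
I1: z[2]−=0.871, z[0]+=0.871
R3: Y=0.02545 on G[6,1]
R4: Y=0.003226 on G[0,3]
R5: Y=0.05525 on G[0,2]
R6: Y=0.0008333 on G[5,3]
L1: row V3−V6=0, i_L1 at 3,6
I2: z[0]−=0.0249, z[6]+=0.0249
R7: Y=0.0001645 on G[2,0]
R8: Y=0.01075 on G[4,0]
R9: Y=0.003205 on G[1,2]
C1: Y=0.000 on G[5,3]
I3: z[5]−=1.22, z[6]+=1.22
R10: Y=0.0008065 on G[4,3]
R11: Y=0.01739 on G[4,0]
R12: Y=0.002841 on G[2,4]
V1: row V1−V5=4.37, i_V1 at 1,5
solve → V1=-41.82, V2=-16.32, V3=1.355, V4=0.6125, V5=-46.19, V6=1.355
aux → i_L1=-0.1462, i_V1=1.180

5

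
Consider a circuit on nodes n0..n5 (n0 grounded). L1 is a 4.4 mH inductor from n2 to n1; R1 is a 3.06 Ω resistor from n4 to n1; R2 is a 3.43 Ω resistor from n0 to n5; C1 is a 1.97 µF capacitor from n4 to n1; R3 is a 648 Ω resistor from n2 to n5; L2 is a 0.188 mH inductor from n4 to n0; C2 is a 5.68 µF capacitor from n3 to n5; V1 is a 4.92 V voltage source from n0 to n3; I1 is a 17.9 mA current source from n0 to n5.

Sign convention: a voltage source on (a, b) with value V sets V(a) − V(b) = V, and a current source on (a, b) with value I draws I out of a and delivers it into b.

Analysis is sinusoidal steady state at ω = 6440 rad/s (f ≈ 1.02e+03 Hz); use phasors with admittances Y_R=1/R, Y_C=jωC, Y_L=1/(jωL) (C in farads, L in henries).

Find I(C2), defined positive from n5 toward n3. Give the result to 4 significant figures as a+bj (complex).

MNA unknowns: 5 node voltages V₁..V_5 plus 1 source current (V1)
L1: Y=0.000-0.03529j on G[2,1]
R1: Y=0.3268+0.000j on G[4,1]
R2: Y=0.2915+0.000j on G[0,5]
C1: Y=0.000+0.01269j on G[4,1]
R3: Y=0.001543+0.000j on G[2,5]
L2: Y=0.000-0.8260j on G[4,0]
C2: Y=0.000+0.03658j on G[3,5]
V1: row V0−V3=4.92, i_V1 at 0,3
I1: z[0]−=0.0179, z[5]+=0.0179
solve → V1=0.0008229-0.002936j, V2=0.02738-0.004797j, V3=-4.920+0.000j, V4=0.001135-7.953e-05j, V5=-0.01519-0.6122j
aux → i_V1=-0.02239-0.1794j

0.02239+0.1794j A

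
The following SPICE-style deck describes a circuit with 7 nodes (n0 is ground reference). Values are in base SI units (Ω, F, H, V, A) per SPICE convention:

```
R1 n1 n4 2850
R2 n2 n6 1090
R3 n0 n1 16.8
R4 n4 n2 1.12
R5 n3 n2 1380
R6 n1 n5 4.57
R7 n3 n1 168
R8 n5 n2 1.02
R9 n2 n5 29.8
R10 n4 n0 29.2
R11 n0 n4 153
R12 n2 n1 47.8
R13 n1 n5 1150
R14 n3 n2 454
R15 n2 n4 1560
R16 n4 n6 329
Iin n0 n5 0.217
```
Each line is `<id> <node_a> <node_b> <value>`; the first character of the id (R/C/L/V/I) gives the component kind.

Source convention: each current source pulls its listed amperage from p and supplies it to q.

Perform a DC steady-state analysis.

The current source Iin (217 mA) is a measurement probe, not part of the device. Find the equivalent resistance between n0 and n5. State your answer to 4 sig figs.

R_eq = 11.76 Ω

Apply KCL at each of the 6 non-ground nodes and solve the resulting linear system.
Node n1: branches {R1, R3, R6, R7, R12, R13} → V_1 = 2.041
Node n2: branches {R2, R4, R5, R8, R9, R12, R14, R15} → V_2 = 2.448
Node n3: branches {R5, R7, R14} → V_3 = 2.176
Node n4: branches {R1, R4, R10, R11, R15, R16} → V_4 = 2.341
Node n5: branches {R6, R8, R9, R13, Iin} → V_5 = 2.552
Node n6: branches {R2, R16} → V_6 = 2.366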